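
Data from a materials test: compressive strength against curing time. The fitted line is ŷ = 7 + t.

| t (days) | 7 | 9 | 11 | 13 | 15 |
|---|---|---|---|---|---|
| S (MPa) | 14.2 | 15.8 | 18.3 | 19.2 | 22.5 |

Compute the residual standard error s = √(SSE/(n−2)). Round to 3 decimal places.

s = 0.594

t=7: ŷ = 7 + 7 = 14; e = 14.2 − 14 = 0.2
t=9: ŷ = 7 + 9 = 16; e = 15.8 − 16 = -0.2
t=11: ŷ = 7 + 11 = 18; e = 18.3 − 18 = 0.3
t=13: ŷ = 7 + 13 = 20; e = 19.2 − 20 = -0.8
t=15: ŷ = 7 + 15 = 22; e = 22.5 − 22 = 0.5
SSE = 0.04 + 0.04 + 0.09 + 0.64 + 0.25 = 1.06
s = √(1.06/3) = √0.353333 ≈ 0.594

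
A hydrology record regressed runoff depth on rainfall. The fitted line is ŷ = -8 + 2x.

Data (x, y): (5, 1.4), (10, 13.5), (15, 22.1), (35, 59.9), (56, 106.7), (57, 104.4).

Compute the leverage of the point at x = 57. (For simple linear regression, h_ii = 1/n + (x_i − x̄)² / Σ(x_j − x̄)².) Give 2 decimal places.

h = 0.45

x̄ = (5 + 10 + 15 + 35 + 56 + 57)/6 = 29.6667
Σ(x − x̄)² = 608.444 + 386.778 + 215.111 + 28.4444 + 693.444 + 747.111 = 2679.33
h = 1/6 + (27.3333)²/2679.33 = 0.166667 + 0.278842 = 0.45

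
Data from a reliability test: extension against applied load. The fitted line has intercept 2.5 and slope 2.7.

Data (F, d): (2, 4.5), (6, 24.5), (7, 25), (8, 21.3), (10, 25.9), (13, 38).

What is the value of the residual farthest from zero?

e = 5.8

F=2: d̂ = 2.5 + 2.7·2 = 7.9; e = 4.5 − 7.9 = -3.4
F=6: d̂ = 2.5 + 2.7·6 = 18.7; e = 24.5 − 18.7 = 5.8
F=7: d̂ = 2.5 + 2.7·7 = 21.4; e = 25 − 21.4 = 3.6
F=8: d̂ = 2.5 + 2.7·8 = 24.1; e = 21.3 − 24.1 = -2.8
F=10: d̂ = 2.5 + 2.7·10 = 29.5; e = 25.9 − 29.5 = -3.6
F=13: d̂ = 2.5 + 2.7·13 = 37.6; e = 38 − 37.6 = 0.4
Largest |e| is 5.8 at F = 6, residual 5.8.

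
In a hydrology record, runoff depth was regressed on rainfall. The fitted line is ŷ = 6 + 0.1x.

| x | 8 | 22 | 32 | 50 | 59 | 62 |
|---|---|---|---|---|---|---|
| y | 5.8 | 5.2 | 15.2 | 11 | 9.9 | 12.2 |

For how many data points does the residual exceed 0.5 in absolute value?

4

x=8: ŷ = 6 + 0.1·8 = 6.8; e = 5.8 − 6.8 = -1
x=22: ŷ = 6 + 0.1·22 = 8.2; e = 5.2 − 8.2 = -3
x=32: ŷ = 6 + 0.1·32 = 9.2; e = 15.2 − 9.2 = 6
x=50: ŷ = 6 + 0.1·50 = 11; e = 11 − 11 = 0
x=59: ŷ = 6 + 0.1·59 = 11.9; e = 9.9 − 11.9 = -2
x=62: ŷ = 6 + 0.1·62 = 12.2; e = 12.2 − 12.2 = 0
|e| > 0.5: x=8 (|e|=1), x=22 (|e|=3), x=32 (|e|=6), x=59 (|e|=2) → 4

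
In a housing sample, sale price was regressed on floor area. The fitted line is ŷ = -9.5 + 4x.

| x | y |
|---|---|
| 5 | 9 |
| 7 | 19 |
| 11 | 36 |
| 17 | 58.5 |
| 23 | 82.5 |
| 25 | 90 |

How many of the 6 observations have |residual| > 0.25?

x=5: ŷ = -9.5 + 4·5 = 10.5; e = 9 − 10.5 = -1.5
x=7: ŷ = -9.5 + 4·7 = 18.5; e = 19 − 18.5 = 0.5
x=11: ŷ = -9.5 + 4·11 = 34.5; e = 36 − 34.5 = 1.5
x=17: ŷ = -9.5 + 4·17 = 58.5; e = 58.5 − 58.5 = 0
x=23: ŷ = -9.5 + 4·23 = 82.5; e = 82.5 − 82.5 = 0
x=25: ŷ = -9.5 + 4·25 = 90.5; e = 90 − 90.5 = -0.5
|e| > 0.25: x=5 (|e|=1.5), x=7 (|e|=0.5), x=11 (|e|=1.5), x=25 (|e|=0.5) → 4

4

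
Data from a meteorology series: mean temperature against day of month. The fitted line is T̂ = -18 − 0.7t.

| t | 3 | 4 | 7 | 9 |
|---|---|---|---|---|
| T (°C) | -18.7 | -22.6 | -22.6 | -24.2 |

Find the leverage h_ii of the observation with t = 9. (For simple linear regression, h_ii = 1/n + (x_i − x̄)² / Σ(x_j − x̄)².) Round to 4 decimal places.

h = 0.7143

t̄ = (3 + 4 + 7 + 9)/4 = 5.75
Σ(t − t̄)² = 7.5625 + 3.0625 + 1.5625 + 10.5625 = 22.75
h = 1/4 + (3.25)²/22.75 = 0.25 + 0.464286 = 0.7143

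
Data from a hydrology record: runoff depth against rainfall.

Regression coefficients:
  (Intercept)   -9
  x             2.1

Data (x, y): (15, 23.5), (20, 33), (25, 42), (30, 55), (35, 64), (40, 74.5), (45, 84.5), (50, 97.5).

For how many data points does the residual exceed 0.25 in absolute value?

7

x=15: ŷ = -9 + 2.1·15 = 22.5; e = 23.5 − 22.5 = 1
x=20: ŷ = -9 + 2.1·20 = 33; e = 33 − 33 = 0
x=25: ŷ = -9 + 2.1·25 = 43.5; e = 42 − 43.5 = -1.5
x=30: ŷ = -9 + 2.1·30 = 54; e = 55 − 54 = 1
x=35: ŷ = -9 + 2.1·35 = 64.5; e = 64 − 64.5 = -0.5
x=40: ŷ = -9 + 2.1·40 = 75; e = 74.5 − 75 = -0.5
x=45: ŷ = -9 + 2.1·45 = 85.5; e = 84.5 − 85.5 = -1
x=50: ŷ = -9 + 2.1·50 = 96; e = 97.5 − 96 = 1.5
|e| > 0.25: x=15 (|e|=1), x=25 (|e|=1.5), x=30 (|e|=1), x=35 (|e|=0.5), x=40 (|e|=0.5), x=45 (|e|=1), x=50 (|e|=1.5) → 7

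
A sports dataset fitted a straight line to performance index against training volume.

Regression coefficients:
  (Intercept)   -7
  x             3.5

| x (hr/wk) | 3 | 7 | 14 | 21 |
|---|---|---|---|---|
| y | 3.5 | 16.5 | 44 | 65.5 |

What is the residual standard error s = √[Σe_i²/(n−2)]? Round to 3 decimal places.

s = 1.732

x=3: ŷ = -7 + 3.5·3 = 3.5; e = 3.5 − 3.5 = 0
x=7: ŷ = -7 + 3.5·7 = 17.5; e = 16.5 − 17.5 = -1
x=14: ŷ = -7 + 3.5·14 = 42; e = 44 − 42 = 2
x=21: ŷ = -7 + 3.5·21 = 66.5; e = 65.5 − 66.5 = -1
SSE = 0 + 1 + 4 + 1 = 6
s = √(6/2) = √3 ≈ 1.732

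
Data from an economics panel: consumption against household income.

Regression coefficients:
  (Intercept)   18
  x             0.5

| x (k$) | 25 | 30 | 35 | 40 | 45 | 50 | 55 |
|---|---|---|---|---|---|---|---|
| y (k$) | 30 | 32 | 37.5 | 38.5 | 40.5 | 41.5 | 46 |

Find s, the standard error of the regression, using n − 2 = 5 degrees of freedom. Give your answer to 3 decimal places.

s = 1.265

x=25: ŷ = 18 + 0.5·25 = 30.5; r = 30 − 30.5 = -0.5
x=30: ŷ = 18 + 0.5·30 = 33; r = 32 − 33 = -1
x=35: ŷ = 18 + 0.5·35 = 35.5; r = 37.5 − 35.5 = 2
x=40: ŷ = 18 + 0.5·40 = 38; r = 38.5 − 38 = 0.5
x=45: ŷ = 18 + 0.5·45 = 40.5; r = 40.5 − 40.5 = 0
x=50: ŷ = 18 + 0.5·50 = 43; r = 41.5 − 43 = -1.5
x=55: ŷ = 18 + 0.5·55 = 45.5; r = 46 − 45.5 = 0.5
SSE = 0.25 + 1 + 4 + 0.25 + 0 + 2.25 + 0.25 = 8
s = √(8/5) = √1.6 ≈ 1.265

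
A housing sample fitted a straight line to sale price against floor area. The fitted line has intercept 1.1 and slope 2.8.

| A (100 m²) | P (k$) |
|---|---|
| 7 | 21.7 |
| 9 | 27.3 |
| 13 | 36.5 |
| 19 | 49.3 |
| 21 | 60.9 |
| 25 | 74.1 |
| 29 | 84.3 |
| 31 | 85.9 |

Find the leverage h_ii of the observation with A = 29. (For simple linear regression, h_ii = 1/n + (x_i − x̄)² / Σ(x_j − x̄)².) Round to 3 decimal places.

Ā = (7 + 9 + 13 + 19 + 21 + 25 + 29 + 31)/8 = 19.25
Σ(A − Ā)² = 150.062 + 105.062 + 39.0625 + 0.0625 + 3.0625 + 33.0625 + 95.0625 + 138.062 = 563.5
h = 1/8 + (9.75)²/563.5 = 0.125 + 0.1687 = 0.294

h = 0.294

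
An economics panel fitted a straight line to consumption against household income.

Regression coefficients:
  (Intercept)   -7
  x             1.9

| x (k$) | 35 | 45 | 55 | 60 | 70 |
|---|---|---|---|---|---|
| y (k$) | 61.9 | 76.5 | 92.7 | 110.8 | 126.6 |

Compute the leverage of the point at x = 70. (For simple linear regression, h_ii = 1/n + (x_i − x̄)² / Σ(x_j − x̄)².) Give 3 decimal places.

h = 0.596

x̄ = (35 + 45 + 55 + 60 + 70)/5 = 53
Σ(x − x̄)² = 324 + 64 + 4 + 49 + 289 = 730
h = 1/5 + (17)²/730 = 0.2 + 0.39589 = 0.596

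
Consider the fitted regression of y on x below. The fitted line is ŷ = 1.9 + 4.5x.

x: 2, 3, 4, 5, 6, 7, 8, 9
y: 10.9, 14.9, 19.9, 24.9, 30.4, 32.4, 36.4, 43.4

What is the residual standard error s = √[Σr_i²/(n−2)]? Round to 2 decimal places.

s = 1.08

x=2: ŷ = 1.9 + 4.5·2 = 10.9; r = 10.9 − 10.9 = 0
x=3: ŷ = 1.9 + 4.5·3 = 15.4; r = 14.9 − 15.4 = -0.5
x=4: ŷ = 1.9 + 4.5·4 = 19.9; r = 19.9 − 19.9 = 0
x=5: ŷ = 1.9 + 4.5·5 = 24.4; r = 24.9 − 24.4 = 0.5
x=6: ŷ = 1.9 + 4.5·6 = 28.9; r = 30.4 − 28.9 = 1.5
x=7: ŷ = 1.9 + 4.5·7 = 33.4; r = 32.4 − 33.4 = -1
x=8: ŷ = 1.9 + 4.5·8 = 37.9; r = 36.4 − 37.9 = -1.5
x=9: ŷ = 1.9 + 4.5·9 = 42.4; r = 43.4 − 42.4 = 1
SSE = 0 + 0.25 + 0 + 0.25 + 2.25 + 1 + 2.25 + 1 = 7
s = √(7/6) = √1.16667 ≈ 1.08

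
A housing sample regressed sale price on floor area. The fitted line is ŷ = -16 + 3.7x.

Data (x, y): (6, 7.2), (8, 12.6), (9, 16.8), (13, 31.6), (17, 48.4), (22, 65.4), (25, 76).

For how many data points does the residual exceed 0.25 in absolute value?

x=6: ŷ = -16 + 3.7·6 = 6.2; r = 7.2 − 6.2 = 1
x=8: ŷ = -16 + 3.7·8 = 13.6; r = 12.6 − 13.6 = -1
x=9: ŷ = -16 + 3.7·9 = 17.3; r = 16.8 − 17.3 = -0.5
x=13: ŷ = -16 + 3.7·13 = 32.1; r = 31.6 − 32.1 = -0.5
x=17: ŷ = -16 + 3.7·17 = 46.9; r = 48.4 − 46.9 = 1.5
x=22: ŷ = -16 + 3.7·22 = 65.4; r = 65.4 − 65.4 = 0
x=25: ŷ = -16 + 3.7·25 = 76.5; r = 76 − 76.5 = -0.5
|r| > 0.25: x=6 (|r|=1), x=8 (|r|=1), x=9 (|r|=0.5), x=13 (|r|=0.5), x=17 (|r|=1.5), x=25 (|r|=0.5) → 6

6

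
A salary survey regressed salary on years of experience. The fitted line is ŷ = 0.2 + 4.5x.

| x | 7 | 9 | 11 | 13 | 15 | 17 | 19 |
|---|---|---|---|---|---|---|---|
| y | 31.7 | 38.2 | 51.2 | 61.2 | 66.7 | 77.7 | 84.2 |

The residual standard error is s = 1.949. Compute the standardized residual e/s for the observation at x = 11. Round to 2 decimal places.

0.77

ŷ = 0.2 + 4.5·11 = 49.7
e = 51.2 − 49.7 = 1.5
e/s = 1.5 / 1.949 = 0.77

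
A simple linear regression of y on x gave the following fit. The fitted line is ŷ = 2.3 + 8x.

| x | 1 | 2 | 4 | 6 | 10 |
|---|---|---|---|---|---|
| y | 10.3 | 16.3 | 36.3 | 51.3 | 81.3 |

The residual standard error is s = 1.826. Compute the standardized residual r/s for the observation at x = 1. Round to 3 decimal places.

0.000

ŷ = 2.3 + 8·1 = 10.3
r = 10.3 − 10.3 = 0
r/s = 0 / 1.826 = 0.000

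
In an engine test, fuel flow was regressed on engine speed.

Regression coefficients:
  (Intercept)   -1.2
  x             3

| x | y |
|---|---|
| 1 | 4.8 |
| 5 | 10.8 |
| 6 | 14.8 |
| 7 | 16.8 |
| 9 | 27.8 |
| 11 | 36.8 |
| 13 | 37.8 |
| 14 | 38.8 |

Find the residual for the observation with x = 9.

ŷ = -1.2 + 3·9 = 25.8
e = 27.8 − 25.8 = 2

e = 2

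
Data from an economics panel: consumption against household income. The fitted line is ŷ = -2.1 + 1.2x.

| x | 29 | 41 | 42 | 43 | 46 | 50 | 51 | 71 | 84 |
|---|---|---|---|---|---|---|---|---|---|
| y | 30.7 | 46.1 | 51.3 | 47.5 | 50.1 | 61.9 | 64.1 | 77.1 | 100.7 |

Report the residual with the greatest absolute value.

r = -6

x=29: ŷ = -2.1 + 1.2·29 = 32.7; r = 30.7 − 32.7 = -2
x=41: ŷ = -2.1 + 1.2·41 = 47.1; r = 46.1 − 47.1 = -1
x=42: ŷ = -2.1 + 1.2·42 = 48.3; r = 51.3 − 48.3 = 3
x=43: ŷ = -2.1 + 1.2·43 = 49.5; r = 47.5 − 49.5 = -2
x=46: ŷ = -2.1 + 1.2·46 = 53.1; r = 50.1 − 53.1 = -3
x=50: ŷ = -2.1 + 1.2·50 = 57.9; r = 61.9 − 57.9 = 4
x=51: ŷ = -2.1 + 1.2·51 = 59.1; r = 64.1 − 59.1 = 5
x=71: ŷ = -2.1 + 1.2·71 = 83.1; r = 77.1 − 83.1 = -6
x=84: ŷ = -2.1 + 1.2·84 = 98.7; r = 100.7 − 98.7 = 2
Largest |r| is 6 at x = 71, residual -6.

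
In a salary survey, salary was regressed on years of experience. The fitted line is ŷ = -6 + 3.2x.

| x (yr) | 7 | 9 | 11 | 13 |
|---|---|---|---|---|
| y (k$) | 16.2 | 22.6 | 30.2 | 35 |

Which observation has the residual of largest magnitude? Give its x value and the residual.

x = 11, e = 1

x=7: ŷ = -6 + 3.2·7 = 16.4; e = 16.2 − 16.4 = -0.2
x=9: ŷ = -6 + 3.2·9 = 22.8; e = 22.6 − 22.8 = -0.2
x=11: ŷ = -6 + 3.2·11 = 29.2; e = 30.2 − 29.2 = 1
x=13: ŷ = -6 + 3.2·13 = 35.6; e = 35 − 35.6 = -0.6
Largest |e| is 1 at x = 11, residual 1.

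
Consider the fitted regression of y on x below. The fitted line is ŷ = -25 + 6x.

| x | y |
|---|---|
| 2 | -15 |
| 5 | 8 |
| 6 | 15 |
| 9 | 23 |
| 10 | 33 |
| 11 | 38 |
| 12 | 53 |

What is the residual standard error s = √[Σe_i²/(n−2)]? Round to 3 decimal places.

s = 4.775

x=2: ŷ = -25 + 6·2 = -13; e = -15 − (-13) = -2
x=5: ŷ = -25 + 6·5 = 5; e = 8 − 5 = 3
x=6: ŷ = -25 + 6·6 = 11; e = 15 − 11 = 4
x=9: ŷ = -25 + 6·9 = 29; e = 23 − 29 = -6
x=10: ŷ = -25 + 6·10 = 35; e = 33 − 35 = -2
x=11: ŷ = -25 + 6·11 = 41; e = 38 − 41 = -3
x=12: ŷ = -25 + 6·12 = 47; e = 53 − 47 = 6
SSE = 4 + 9 + 16 + 36 + 4 + 9 + 36 = 114
s = √(114/5) = √22.8 ≈ 4.775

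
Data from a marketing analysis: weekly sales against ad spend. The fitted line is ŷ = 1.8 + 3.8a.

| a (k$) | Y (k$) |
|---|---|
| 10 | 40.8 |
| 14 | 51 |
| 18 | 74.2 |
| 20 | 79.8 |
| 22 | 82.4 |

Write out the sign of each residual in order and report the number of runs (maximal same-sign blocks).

a=10: ŷ = 1.8 + 3.8·10 = 39.8; e = 40.8 − 39.8 = 1
a=14: ŷ = 1.8 + 3.8·14 = 55; e = 51 − 55 = -4
a=18: ŷ = 1.8 + 3.8·18 = 70.2; e = 74.2 − 70.2 = 4
a=20: ŷ = 1.8 + 3.8·20 = 77.8; e = 79.8 − 77.8 = 2
a=22: ŷ = 1.8 + 3.8·22 = 85.4; e = 82.4 − 85.4 = -3
Signs: + − + + −
Runs: +×1, −×1, +×2, −×1 → 4

4 runs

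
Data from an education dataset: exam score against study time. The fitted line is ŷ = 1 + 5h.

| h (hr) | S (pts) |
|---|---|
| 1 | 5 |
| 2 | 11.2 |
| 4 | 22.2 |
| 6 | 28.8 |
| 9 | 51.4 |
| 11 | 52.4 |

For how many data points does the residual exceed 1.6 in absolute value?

3

h=1: ŷ = 1 + 5·1 = 6; r = 5 − 6 = -1
h=2: ŷ = 1 + 5·2 = 11; r = 11.2 − 11 = 0.2
h=4: ŷ = 1 + 5·4 = 21; r = 22.2 − 21 = 1.2
h=6: ŷ = 1 + 5·6 = 31; r = 28.8 − 31 = -2.2
h=9: ŷ = 1 + 5·9 = 46; r = 51.4 − 46 = 5.4
h=11: ŷ = 1 + 5·11 = 56; r = 52.4 − 56 = -3.6
|r| > 1.6: h=6 (|r|=2.2), h=9 (|r|=5.4), h=11 (|r|=3.6) → 3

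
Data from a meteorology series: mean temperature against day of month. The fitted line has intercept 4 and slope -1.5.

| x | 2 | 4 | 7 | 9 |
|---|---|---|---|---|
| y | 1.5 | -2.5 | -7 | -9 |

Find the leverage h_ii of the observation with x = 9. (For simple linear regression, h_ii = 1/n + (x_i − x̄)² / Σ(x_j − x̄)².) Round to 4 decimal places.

x̄ = (2 + 4 + 7 + 9)/4 = 5.5
Σ(x − x̄)² = 12.25 + 2.25 + 2.25 + 12.25 = 29
h = 1/4 + (3.5)²/29 = 0.25 + 0.422414 = 0.6724

h = 0.6724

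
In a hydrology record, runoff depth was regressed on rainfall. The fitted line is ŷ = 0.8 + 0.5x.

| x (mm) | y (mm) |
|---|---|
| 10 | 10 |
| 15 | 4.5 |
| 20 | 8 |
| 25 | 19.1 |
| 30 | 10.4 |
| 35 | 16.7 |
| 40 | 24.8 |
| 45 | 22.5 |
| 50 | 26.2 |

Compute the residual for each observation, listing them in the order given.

4.2, -3.8, -2.8, 5.8, -5.4, -1.6, 4, -0.8, 0.4

x=10: ŷ = 0.8 + 0.5·10 = 5.8; e = 10 − 5.8 = 4.2
x=15: ŷ = 0.8 + 0.5·15 = 8.3; e = 4.5 − 8.3 = -3.8
x=20: ŷ = 0.8 + 0.5·20 = 10.8; e = 8 − 10.8 = -2.8
x=25: ŷ = 0.8 + 0.5·25 = 13.3; e = 19.1 − 13.3 = 5.8
x=30: ŷ = 0.8 + 0.5·30 = 15.8; e = 10.4 − 15.8 = -5.4
x=35: ŷ = 0.8 + 0.5·35 = 18.3; e = 16.7 − 18.3 = -1.6
x=40: ŷ = 0.8 + 0.5·40 = 20.8; e = 24.8 − 20.8 = 4
x=45: ŷ = 0.8 + 0.5·45 = 23.3; e = 22.5 − 23.3 = -0.8
x=50: ŷ = 0.8 + 0.5·50 = 25.8; e = 26.2 − 25.8 = 0.4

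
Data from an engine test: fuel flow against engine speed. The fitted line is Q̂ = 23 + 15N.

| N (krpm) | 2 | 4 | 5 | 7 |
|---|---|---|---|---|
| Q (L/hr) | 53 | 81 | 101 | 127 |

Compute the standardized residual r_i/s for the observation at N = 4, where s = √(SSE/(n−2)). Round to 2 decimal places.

N=2: Q̂ = 23 + 15·2 = 53; r = 53 − 53 = 0
N=4: Q̂ = 23 + 15·4 = 83; r = 81 − 83 = -2
N=5: Q̂ = 23 + 15·5 = 98; r = 101 − 98 = 3
N=7: Q̂ = 23 + 15·7 = 128; r = 127 − 128 = -1
SSE = 0 + 4 + 9 + 1 = 14
s = √(14/2) = 2.64575
r/s = -2 / 2.64575 = -0.76

-0.76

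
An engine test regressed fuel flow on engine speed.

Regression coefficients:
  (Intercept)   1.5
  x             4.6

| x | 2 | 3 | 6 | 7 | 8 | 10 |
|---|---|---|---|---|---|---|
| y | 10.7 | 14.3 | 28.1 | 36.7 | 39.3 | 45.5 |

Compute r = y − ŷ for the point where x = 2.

r = 0

ŷ = 1.5 + 4.6·2 = 10.7
r = 10.7 − 10.7 = 0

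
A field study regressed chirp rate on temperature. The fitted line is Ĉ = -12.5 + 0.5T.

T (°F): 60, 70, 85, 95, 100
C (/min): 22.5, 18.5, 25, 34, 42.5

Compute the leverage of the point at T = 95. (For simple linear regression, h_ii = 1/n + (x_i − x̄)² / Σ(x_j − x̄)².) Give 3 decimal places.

T̄ = (60 + 70 + 85 + 95 + 100)/5 = 82
Σ(T − T̄)² = 484 + 144 + 9 + 169 + 324 = 1130
h = 1/5 + (13)²/1130 = 0.2 + 0.149558 = 0.350

h = 0.350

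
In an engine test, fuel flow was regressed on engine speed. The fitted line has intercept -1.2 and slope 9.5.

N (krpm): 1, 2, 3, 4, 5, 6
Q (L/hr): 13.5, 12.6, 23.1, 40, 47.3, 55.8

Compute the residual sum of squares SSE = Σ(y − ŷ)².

N=1: Q̂ = -1.2 + 9.5·1 = 8.3; r = 13.5 − 8.3 = 5.2
N=2: Q̂ = -1.2 + 9.5·2 = 17.8; r = 12.6 − 17.8 = -5.2
N=3: Q̂ = -1.2 + 9.5·3 = 27.3; r = 23.1 − 27.3 = -4.2
N=4: Q̂ = -1.2 + 9.5·4 = 36.8; r = 40 − 36.8 = 3.2
N=5: Q̂ = -1.2 + 9.5·5 = 46.3; r = 47.3 − 46.3 = 1
N=6: Q̂ = -1.2 + 9.5·6 = 55.8; r = 55.8 − 55.8 = 0
SSE = 27.04 + 27.04 + 17.64 + 10.24 + 1 + 0 = 82.96

SSE = 82.96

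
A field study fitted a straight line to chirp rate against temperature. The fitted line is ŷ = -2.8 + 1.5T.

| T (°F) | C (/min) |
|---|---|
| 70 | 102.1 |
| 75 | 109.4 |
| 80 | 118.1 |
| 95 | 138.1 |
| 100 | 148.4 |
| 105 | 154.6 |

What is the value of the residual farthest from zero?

T=70: ŷ = -2.8 + 1.5·70 = 102.2; e = 102.1 − 102.2 = -0.1
T=75: ŷ = -2.8 + 1.5·75 = 109.7; e = 109.4 − 109.7 = -0.3
T=80: ŷ = -2.8 + 1.5·80 = 117.2; e = 118.1 − 117.2 = 0.9
T=95: ŷ = -2.8 + 1.5·95 = 139.7; e = 138.1 − 139.7 = -1.6
T=100: ŷ = -2.8 + 1.5·100 = 147.2; e = 148.4 − 147.2 = 1.2
T=105: ŷ = -2.8 + 1.5·105 = 154.7; e = 154.6 − 154.7 = -0.1
Largest |e| is 1.6 at T = 95, residual -1.6.

e = -1.6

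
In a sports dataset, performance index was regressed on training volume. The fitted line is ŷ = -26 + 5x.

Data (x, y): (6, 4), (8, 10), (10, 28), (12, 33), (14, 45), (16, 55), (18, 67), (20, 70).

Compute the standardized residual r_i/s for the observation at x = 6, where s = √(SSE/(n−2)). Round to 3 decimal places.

0.000

x=6: ŷ = -26 + 5·6 = 4; r = 4 − 4 = 0
x=8: ŷ = -26 + 5·8 = 14; r = 10 − 14 = -4
x=10: ŷ = -26 + 5·10 = 24; r = 28 − 24 = 4
x=12: ŷ = -26 + 5·12 = 34; r = 33 − 34 = -1
x=14: ŷ = -26 + 5·14 = 44; r = 45 − 44 = 1
x=16: ŷ = -26 + 5·16 = 54; r = 55 − 54 = 1
x=18: ŷ = -26 + 5·18 = 64; r = 67 − 64 = 3
x=20: ŷ = -26 + 5·20 = 74; r = 70 − 74 = -4
SSE = 0 + 16 + 16 + 1 + 1 + 1 + 9 + 16 = 60
s = √(60/6) = 3.16228
r/s = 0 / 3.16228 = 0.000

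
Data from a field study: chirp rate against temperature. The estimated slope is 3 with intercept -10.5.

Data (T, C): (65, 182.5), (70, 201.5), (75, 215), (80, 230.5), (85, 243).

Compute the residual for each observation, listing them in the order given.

T=65: ŷ = -10.5 + 3·65 = 184.5; e = 182.5 − 184.5 = -2
T=70: ŷ = -10.5 + 3·70 = 199.5; e = 201.5 − 199.5 = 2
T=75: ŷ = -10.5 + 3·75 = 214.5; e = 215 − 214.5 = 0.5
T=80: ŷ = -10.5 + 3·80 = 229.5; e = 230.5 − 229.5 = 1
T=85: ŷ = -10.5 + 3·85 = 244.5; e = 243 − 244.5 = -1.5

-2, 2, 0.5, 1, -1.5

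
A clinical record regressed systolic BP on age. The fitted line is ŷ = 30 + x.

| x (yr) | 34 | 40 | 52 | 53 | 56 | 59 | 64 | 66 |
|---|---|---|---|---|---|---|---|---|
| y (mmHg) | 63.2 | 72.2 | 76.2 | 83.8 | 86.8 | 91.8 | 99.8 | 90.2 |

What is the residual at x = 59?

ŷ = 30 + 59 = 89
e = 91.8 − 89 = 2.8

e = 2.8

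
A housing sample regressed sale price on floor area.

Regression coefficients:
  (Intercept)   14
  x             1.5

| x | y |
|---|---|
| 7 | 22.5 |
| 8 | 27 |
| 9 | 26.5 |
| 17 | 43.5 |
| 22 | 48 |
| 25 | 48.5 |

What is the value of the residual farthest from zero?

e = 4

x=7: ŷ = 14 + 1.5·7 = 24.5; e = 22.5 − 24.5 = -2
x=8: ŷ = 14 + 1.5·8 = 26; e = 27 − 26 = 1
x=9: ŷ = 14 + 1.5·9 = 27.5; e = 26.5 − 27.5 = -1
x=17: ŷ = 14 + 1.5·17 = 39.5; e = 43.5 − 39.5 = 4
x=22: ŷ = 14 + 1.5·22 = 47; e = 48 − 47 = 1
x=25: ŷ = 14 + 1.5·25 = 51.5; e = 48.5 − 51.5 = -3
Largest |e| is 4 at x = 17, residual 4.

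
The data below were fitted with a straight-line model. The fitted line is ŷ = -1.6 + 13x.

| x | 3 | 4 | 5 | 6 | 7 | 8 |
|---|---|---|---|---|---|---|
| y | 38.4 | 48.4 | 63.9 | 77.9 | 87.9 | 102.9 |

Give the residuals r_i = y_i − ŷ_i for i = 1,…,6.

1, -2, 0.5, 1.5, -1.5, 0.5

x=3: ŷ = -1.6 + 13·3 = 37.4; r = 38.4 − 37.4 = 1
x=4: ŷ = -1.6 + 13·4 = 50.4; r = 48.4 − 50.4 = -2
x=5: ŷ = -1.6 + 13·5 = 63.4; r = 63.9 − 63.4 = 0.5
x=6: ŷ = -1.6 + 13·6 = 76.4; r = 77.9 − 76.4 = 1.5
x=7: ŷ = -1.6 + 13·7 = 89.4; r = 87.9 − 89.4 = -1.5
x=8: ŷ = -1.6 + 13·8 = 102.4; r = 102.9 − 102.4 = 0.5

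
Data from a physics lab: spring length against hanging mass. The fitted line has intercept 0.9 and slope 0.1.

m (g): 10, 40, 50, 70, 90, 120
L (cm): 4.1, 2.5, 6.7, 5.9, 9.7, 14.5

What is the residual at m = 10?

L̂ = 0.9 + 0.1·10 = 1.9
e = 4.1 − 1.9 = 2.2

e = 2.2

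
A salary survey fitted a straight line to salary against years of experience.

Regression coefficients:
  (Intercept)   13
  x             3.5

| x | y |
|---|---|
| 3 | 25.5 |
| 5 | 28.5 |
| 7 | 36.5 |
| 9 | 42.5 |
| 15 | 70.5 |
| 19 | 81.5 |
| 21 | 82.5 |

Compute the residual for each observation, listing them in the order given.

2, -2, -1, -2, 5, 2, -4

x=3: ŷ = 13 + 3.5·3 = 23.5; e = 25.5 − 23.5 = 2
x=5: ŷ = 13 + 3.5·5 = 30.5; e = 28.5 − 30.5 = -2
x=7: ŷ = 13 + 3.5·7 = 37.5; e = 36.5 − 37.5 = -1
x=9: ŷ = 13 + 3.5·9 = 44.5; e = 42.5 − 44.5 = -2
x=15: ŷ = 13 + 3.5·15 = 65.5; e = 70.5 − 65.5 = 5
x=19: ŷ = 13 + 3.5·19 = 79.5; e = 81.5 − 79.5 = 2
x=21: ŷ = 13 + 3.5·21 = 86.5; e = 82.5 − 86.5 = -4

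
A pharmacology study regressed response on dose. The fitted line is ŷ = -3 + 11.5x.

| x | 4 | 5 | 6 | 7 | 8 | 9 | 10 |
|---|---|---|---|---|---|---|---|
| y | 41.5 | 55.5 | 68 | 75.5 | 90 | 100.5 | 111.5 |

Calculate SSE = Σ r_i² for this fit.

SSE = 12.5

x=4: ŷ = -3 + 11.5·4 = 43; r = 41.5 − 43 = -1.5
x=5: ŷ = -3 + 11.5·5 = 54.5; r = 55.5 − 54.5 = 1
x=6: ŷ = -3 + 11.5·6 = 66; r = 68 − 66 = 2
x=7: ŷ = -3 + 11.5·7 = 77.5; r = 75.5 − 77.5 = -2
x=8: ŷ = -3 + 11.5·8 = 89; r = 90 − 89 = 1
x=9: ŷ = -3 + 11.5·9 = 100.5; r = 100.5 − 100.5 = 0
x=10: ŷ = -3 + 11.5·10 = 112; r = 111.5 − 112 = -0.5
SSE = 2.25 + 1 + 4 + 4 + 1 + 0 + 0.25 = 12.5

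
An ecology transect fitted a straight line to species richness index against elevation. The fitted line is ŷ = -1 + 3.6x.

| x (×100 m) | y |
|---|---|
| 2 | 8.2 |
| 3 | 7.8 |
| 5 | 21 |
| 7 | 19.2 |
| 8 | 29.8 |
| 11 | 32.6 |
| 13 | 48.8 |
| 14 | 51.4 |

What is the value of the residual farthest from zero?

r = -6

x=2: ŷ = -1 + 3.6·2 = 6.2; r = 8.2 − 6.2 = 2
x=3: ŷ = -1 + 3.6·3 = 9.8; r = 7.8 − 9.8 = -2
x=5: ŷ = -1 + 3.6·5 = 17; r = 21 − 17 = 4
x=7: ŷ = -1 + 3.6·7 = 24.2; r = 19.2 − 24.2 = -5
x=8: ŷ = -1 + 3.6·8 = 27.8; r = 29.8 − 27.8 = 2
x=11: ŷ = -1 + 3.6·11 = 38.6; r = 32.6 − 38.6 = -6
x=13: ŷ = -1 + 3.6·13 = 45.8; r = 48.8 − 45.8 = 3
x=14: ŷ = -1 + 3.6·14 = 49.4; r = 51.4 − 49.4 = 2
Largest |r| is 6 at x = 11, residual -6.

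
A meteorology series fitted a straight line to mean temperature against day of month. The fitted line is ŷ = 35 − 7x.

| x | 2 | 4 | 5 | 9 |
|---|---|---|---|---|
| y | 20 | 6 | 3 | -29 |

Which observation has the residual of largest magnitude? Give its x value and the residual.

x=2: ŷ = 35 − 7·2 = 21; r = 20 − 21 = -1
x=4: ŷ = 35 − 7·4 = 7; r = 6 − 7 = -1
x=5: ŷ = 35 − 7·5 = 0; r = 3 − 0 = 3
x=9: ŷ = 35 − 7·9 = -28; r = -29 − (-28) = -1
Largest |r| is 3 at x = 5, residual 3.

x = 5, r = 3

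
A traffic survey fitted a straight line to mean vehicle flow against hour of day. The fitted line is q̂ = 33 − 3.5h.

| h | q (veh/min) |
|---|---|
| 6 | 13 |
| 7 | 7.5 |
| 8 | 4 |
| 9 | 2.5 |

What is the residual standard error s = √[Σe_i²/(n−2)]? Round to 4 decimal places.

h=6: q̂ = 33 − 3.5·6 = 12; e = 13 − 12 = 1
h=7: q̂ = 33 − 3.5·7 = 8.5; e = 7.5 − 8.5 = -1
h=8: q̂ = 33 − 3.5·8 = 5; e = 4 − 5 = -1
h=9: q̂ = 33 − 3.5·9 = 1.5; e = 2.5 − 1.5 = 1
SSE = 1 + 1 + 1 + 1 = 4
s = √(4/2) = √2 ≈ 1.4142

s = 1.4142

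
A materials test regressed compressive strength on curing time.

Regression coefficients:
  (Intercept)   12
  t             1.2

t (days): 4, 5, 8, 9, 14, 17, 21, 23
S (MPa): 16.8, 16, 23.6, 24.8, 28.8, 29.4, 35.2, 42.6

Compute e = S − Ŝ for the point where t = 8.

Ŝ = 12 + 1.2·8 = 21.6
e = 23.6 − 21.6 = 2

e = 2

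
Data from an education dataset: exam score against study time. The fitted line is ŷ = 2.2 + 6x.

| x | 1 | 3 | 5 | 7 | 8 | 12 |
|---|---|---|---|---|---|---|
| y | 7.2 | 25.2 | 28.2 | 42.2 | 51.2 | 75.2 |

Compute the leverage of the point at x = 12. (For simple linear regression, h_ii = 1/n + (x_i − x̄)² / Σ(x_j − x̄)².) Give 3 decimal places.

h = 0.640

x̄ = (1 + 3 + 5 + 7 + 8 + 12)/6 = 6
Σ(x − x̄)² = 25 + 9 + 1 + 1 + 4 + 36 = 76
h = 1/6 + (6)²/76 = 0.166667 + 0.473684 = 0.640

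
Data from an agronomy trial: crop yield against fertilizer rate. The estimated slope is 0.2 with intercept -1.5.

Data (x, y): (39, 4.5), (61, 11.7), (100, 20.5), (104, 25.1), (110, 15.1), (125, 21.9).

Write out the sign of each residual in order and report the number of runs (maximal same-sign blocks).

x=39: ŷ = -1.5 + 0.2·39 = 6.3; r = 4.5 − 6.3 = -1.8
x=61: ŷ = -1.5 + 0.2·61 = 10.7; r = 11.7 − 10.7 = 1
x=100: ŷ = -1.5 + 0.2·100 = 18.5; r = 20.5 − 18.5 = 2
x=104: ŷ = -1.5 + 0.2·104 = 19.3; r = 25.1 − 19.3 = 5.8
x=110: ŷ = -1.5 + 0.2·110 = 20.5; r = 15.1 − 20.5 = -5.4
x=125: ŷ = -1.5 + 0.2·125 = 23.5; r = 21.9 − 23.5 = -1.6
Signs: − + + + − −
Runs: −×1, +×3, −×2 → 3

3 runs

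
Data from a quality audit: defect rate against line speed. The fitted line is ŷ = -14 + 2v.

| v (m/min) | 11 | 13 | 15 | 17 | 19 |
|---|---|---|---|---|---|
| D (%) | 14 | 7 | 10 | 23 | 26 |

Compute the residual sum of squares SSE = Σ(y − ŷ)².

SSE = 110

v=11: ŷ = -14 + 2·11 = 8; r = 14 − 8 = 6
v=13: ŷ = -14 + 2·13 = 12; r = 7 − 12 = -5
v=15: ŷ = -14 + 2·15 = 16; r = 10 − 16 = -6
v=17: ŷ = -14 + 2·17 = 20; r = 23 − 20 = 3
v=19: ŷ = -14 + 2·19 = 24; r = 26 − 24 = 2
SSE = 36 + 25 + 36 + 9 + 4 = 110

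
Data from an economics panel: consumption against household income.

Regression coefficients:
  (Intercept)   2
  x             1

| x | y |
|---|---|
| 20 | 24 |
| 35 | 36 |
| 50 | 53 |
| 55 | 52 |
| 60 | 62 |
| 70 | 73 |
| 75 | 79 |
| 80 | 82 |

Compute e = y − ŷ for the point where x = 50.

e = 1

ŷ = 2 + 50 = 52
e = 53 − 52 = 1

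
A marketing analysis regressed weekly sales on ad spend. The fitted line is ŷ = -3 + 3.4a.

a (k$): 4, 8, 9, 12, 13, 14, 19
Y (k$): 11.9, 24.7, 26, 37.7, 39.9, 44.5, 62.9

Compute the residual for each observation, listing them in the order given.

1.3, 0.5, -1.6, -0.1, -1.3, -0.1, 1.3

a=4: ŷ = -3 + 3.4·4 = 10.6; r = 11.9 − 10.6 = 1.3
a=8: ŷ = -3 + 3.4·8 = 24.2; r = 24.7 − 24.2 = 0.5
a=9: ŷ = -3 + 3.4·9 = 27.6; r = 26 − 27.6 = -1.6
a=12: ŷ = -3 + 3.4·12 = 37.8; r = 37.7 − 37.8 = -0.1
a=13: ŷ = -3 + 3.4·13 = 41.2; r = 39.9 − 41.2 = -1.3
a=14: ŷ = -3 + 3.4·14 = 44.6; r = 44.5 − 44.6 = -0.1
a=19: ŷ = -3 + 3.4·19 = 61.6; r = 62.9 − 61.6 = 1.3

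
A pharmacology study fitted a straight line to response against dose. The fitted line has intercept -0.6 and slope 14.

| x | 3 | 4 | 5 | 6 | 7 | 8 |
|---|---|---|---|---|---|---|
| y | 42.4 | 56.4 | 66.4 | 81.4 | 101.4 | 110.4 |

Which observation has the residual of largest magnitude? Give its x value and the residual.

x=3: ŷ = -0.6 + 14·3 = 41.4; e = 42.4 − 41.4 = 1
x=4: ŷ = -0.6 + 14·4 = 55.4; e = 56.4 − 55.4 = 1
x=5: ŷ = -0.6 + 14·5 = 69.4; e = 66.4 − 69.4 = -3
x=6: ŷ = -0.6 + 14·6 = 83.4; e = 81.4 − 83.4 = -2
x=7: ŷ = -0.6 + 14·7 = 97.4; e = 101.4 − 97.4 = 4
x=8: ŷ = -0.6 + 14·8 = 111.4; e = 110.4 − 111.4 = -1
Largest |e| is 4 at x = 7, residual 4.

x = 7, e = 4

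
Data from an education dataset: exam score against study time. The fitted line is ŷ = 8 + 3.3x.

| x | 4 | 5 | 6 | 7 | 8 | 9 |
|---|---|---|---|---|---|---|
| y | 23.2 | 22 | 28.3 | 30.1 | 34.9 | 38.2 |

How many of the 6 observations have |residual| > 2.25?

x=4: ŷ = 8 + 3.3·4 = 21.2; e = 23.2 − 21.2 = 2
x=5: ŷ = 8 + 3.3·5 = 24.5; e = 22 − 24.5 = -2.5
x=6: ŷ = 8 + 3.3·6 = 27.8; e = 28.3 − 27.8 = 0.5
x=7: ŷ = 8 + 3.3·7 = 31.1; e = 30.1 − 31.1 = -1
x=8: ŷ = 8 + 3.3·8 = 34.4; e = 34.9 − 34.4 = 0.5
x=9: ŷ = 8 + 3.3·9 = 37.7; e = 38.2 − 37.7 = 0.5
|e| > 2.25: x=5 (|e|=2.5) → 1

1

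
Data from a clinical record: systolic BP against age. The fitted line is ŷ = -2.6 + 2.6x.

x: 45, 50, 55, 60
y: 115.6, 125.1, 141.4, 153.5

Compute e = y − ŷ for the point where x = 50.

ŷ = -2.6 + 2.6·50 = 127.4
e = 125.1 − 127.4 = -2.3

e = -2.3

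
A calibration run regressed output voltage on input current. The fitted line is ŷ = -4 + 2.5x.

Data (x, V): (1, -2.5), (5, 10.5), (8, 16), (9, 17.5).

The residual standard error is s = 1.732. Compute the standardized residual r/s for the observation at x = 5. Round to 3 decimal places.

ŷ = -4 + 2.5·5 = 8.5
r = 10.5 − 8.5 = 2
r/s = 2 / 1.732 = 1.155

1.155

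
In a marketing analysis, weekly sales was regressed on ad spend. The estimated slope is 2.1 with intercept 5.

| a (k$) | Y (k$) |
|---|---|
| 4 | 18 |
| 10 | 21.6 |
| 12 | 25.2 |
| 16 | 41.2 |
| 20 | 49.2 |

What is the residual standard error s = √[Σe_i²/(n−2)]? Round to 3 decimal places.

s = 5.070

a=4: Ŷ = 5 + 2.1·4 = 13.4; e = 18 − 13.4 = 4.6
a=10: Ŷ = 5 + 2.1·10 = 26; e = 21.6 − 26 = -4.4
a=12: Ŷ = 5 + 2.1·12 = 30.2; e = 25.2 − 30.2 = -5
a=16: Ŷ = 5 + 2.1·16 = 38.6; e = 41.2 − 38.6 = 2.6
a=20: Ŷ = 5 + 2.1·20 = 47; e = 49.2 − 47 = 2.2
SSE = 21.16 + 19.36 + 25 + 6.76 + 4.84 = 77.12
s = √(77.12/3) = √25.7067 ≈ 5.070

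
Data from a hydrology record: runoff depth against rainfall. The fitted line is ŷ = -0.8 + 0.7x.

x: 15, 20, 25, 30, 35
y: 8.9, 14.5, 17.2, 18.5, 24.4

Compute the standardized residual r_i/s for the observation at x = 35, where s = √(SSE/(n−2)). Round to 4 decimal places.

0.4966

x=15: ŷ = -0.8 + 0.7·15 = 9.7; r = 8.9 − 9.7 = -0.8
x=20: ŷ = -0.8 + 0.7·20 = 13.2; r = 14.5 − 13.2 = 1.3
x=25: ŷ = -0.8 + 0.7·25 = 16.7; r = 17.2 − 16.7 = 0.5
x=30: ŷ = -0.8 + 0.7·30 = 20.2; r = 18.5 − 20.2 = -1.7
x=35: ŷ = -0.8 + 0.7·35 = 23.7; r = 24.4 − 23.7 = 0.7
SSE = 0.64 + 1.69 + 0.25 + 2.89 + 0.49 = 5.96
s = √(5.96/3) = 1.40949
r/s = 0.7 / 1.40949 = 0.4966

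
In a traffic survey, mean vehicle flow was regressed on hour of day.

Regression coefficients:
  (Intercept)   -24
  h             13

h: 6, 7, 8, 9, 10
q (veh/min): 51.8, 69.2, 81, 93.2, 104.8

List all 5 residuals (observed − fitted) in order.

h=6: q̂ = -24 + 13·6 = 54; e = 51.8 − 54 = -2.2
h=7: q̂ = -24 + 13·7 = 67; e = 69.2 − 67 = 2.2
h=8: q̂ = -24 + 13·8 = 80; e = 81 − 80 = 1
h=9: q̂ = -24 + 13·9 = 93; e = 93.2 − 93 = 0.2
h=10: q̂ = -24 + 13·10 = 106; e = 104.8 − 106 = -1.2

-2.2, 2.2, 1, 0.2, -1.2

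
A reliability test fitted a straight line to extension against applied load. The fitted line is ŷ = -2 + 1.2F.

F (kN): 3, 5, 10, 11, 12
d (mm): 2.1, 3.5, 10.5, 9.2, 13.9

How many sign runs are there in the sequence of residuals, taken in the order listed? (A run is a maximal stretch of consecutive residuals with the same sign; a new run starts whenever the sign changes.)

5 runs

F=3: ŷ = -2 + 1.2·3 = 1.6; r = 2.1 − 1.6 = 0.5
F=5: ŷ = -2 + 1.2·5 = 4; r = 3.5 − 4 = -0.5
F=10: ŷ = -2 + 1.2·10 = 10; r = 10.5 − 10 = 0.5
F=11: ŷ = -2 + 1.2·11 = 11.2; r = 9.2 − 11.2 = -2
F=12: ŷ = -2 + 1.2·12 = 12.4; r = 13.9 − 12.4 = 1.5
Signs: + − + − +
Runs: +×1, −×1, +×1, −×1, +×1 → 5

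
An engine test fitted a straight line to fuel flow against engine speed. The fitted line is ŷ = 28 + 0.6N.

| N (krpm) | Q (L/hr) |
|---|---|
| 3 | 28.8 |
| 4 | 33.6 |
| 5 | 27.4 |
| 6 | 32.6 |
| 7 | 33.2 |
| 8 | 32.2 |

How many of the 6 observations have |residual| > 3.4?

1

N=3: ŷ = 28 + 0.6·3 = 29.8; e = 28.8 − 29.8 = -1
N=4: ŷ = 28 + 0.6·4 = 30.4; e = 33.6 − 30.4 = 3.2
N=5: ŷ = 28 + 0.6·5 = 31; e = 27.4 − 31 = -3.6
N=6: ŷ = 28 + 0.6·6 = 31.6; e = 32.6 − 31.6 = 1
N=7: ŷ = 28 + 0.6·7 = 32.2; e = 33.2 − 32.2 = 1
N=8: ŷ = 28 + 0.6·8 = 32.8; e = 32.2 − 32.8 = -0.6
|e| > 3.4: N=5 (|e|=3.6) → 1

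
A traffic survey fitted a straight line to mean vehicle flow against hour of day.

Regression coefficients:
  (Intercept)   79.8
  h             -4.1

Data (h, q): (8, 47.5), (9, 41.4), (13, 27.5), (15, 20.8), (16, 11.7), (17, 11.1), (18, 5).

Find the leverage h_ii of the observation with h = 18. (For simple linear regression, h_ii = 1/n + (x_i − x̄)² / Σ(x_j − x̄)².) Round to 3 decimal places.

h̄ = (8 + 9 + 13 + 15 + 16 + 17 + 18)/7 = 13.7143
Σ(h − h̄)² = 32.6531 + 22.2245 + 0.510204 + 1.65306 + 5.22449 + 10.7959 + 18.3673 = 91.4286
h = 1/7 + (4.28571)²/91.4286 = 0.142857 + 0.200893 = 0.344

h = 0.344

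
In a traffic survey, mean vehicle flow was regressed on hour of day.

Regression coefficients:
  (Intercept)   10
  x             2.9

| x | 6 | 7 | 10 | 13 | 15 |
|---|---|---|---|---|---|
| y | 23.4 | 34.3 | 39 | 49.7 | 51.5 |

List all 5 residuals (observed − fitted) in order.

x=6: ŷ = 10 + 2.9·6 = 27.4; e = 23.4 − 27.4 = -4
x=7: ŷ = 10 + 2.9·7 = 30.3; e = 34.3 − 30.3 = 4
x=10: ŷ = 10 + 2.9·10 = 39; e = 39 − 39 = 0
x=13: ŷ = 10 + 2.9·13 = 47.7; e = 49.7 − 47.7 = 2
x=15: ŷ = 10 + 2.9·15 = 53.5; e = 51.5 − 53.5 = -2

-4, 4, 0, 2, -2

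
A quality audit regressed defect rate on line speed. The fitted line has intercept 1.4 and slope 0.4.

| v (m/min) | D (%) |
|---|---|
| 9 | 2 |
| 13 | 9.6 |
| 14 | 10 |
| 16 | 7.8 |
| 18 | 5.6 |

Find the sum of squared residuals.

v=9: D̂ = 1.4 + 0.4·9 = 5; e = 2 − 5 = -3
v=13: D̂ = 1.4 + 0.4·13 = 6.6; e = 9.6 − 6.6 = 3
v=14: D̂ = 1.4 + 0.4·14 = 7; e = 10 − 7 = 3
v=16: D̂ = 1.4 + 0.4·16 = 7.8; e = 7.8 − 7.8 = 0
v=18: D̂ = 1.4 + 0.4·18 = 8.6; e = 5.6 − 8.6 = -3
SSE = 9 + 9 + 9 + 0 + 9 = 36

SSE = 36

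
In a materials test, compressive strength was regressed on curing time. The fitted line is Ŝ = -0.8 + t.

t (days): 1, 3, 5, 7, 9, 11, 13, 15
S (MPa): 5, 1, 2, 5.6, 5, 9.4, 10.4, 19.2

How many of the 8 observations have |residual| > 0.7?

t=1: Ŝ = -0.8 + 1 = 0.2; r = 5 − 0.2 = 4.8
t=3: Ŝ = -0.8 + 3 = 2.2; r = 1 − 2.2 = -1.2
t=5: Ŝ = -0.8 + 5 = 4.2; r = 2 − 4.2 = -2.2
t=7: Ŝ = -0.8 + 7 = 6.2; r = 5.6 − 6.2 = -0.6
t=9: Ŝ = -0.8 + 9 = 8.2; r = 5 − 8.2 = -3.2
t=11: Ŝ = -0.8 + 11 = 10.2; r = 9.4 − 10.2 = -0.8
t=13: Ŝ = -0.8 + 13 = 12.2; r = 10.4 − 12.2 = -1.8
t=15: Ŝ = -0.8 + 15 = 14.2; r = 19.2 − 14.2 = 5
|r| > 0.7: t=1 (|r|=4.8), t=3 (|r|=1.2), t=5 (|r|=2.2), t=9 (|r|=3.2), t=11 (|r|=0.8), t=13 (|r|=1.8), t=15 (|r|=5) → 7

7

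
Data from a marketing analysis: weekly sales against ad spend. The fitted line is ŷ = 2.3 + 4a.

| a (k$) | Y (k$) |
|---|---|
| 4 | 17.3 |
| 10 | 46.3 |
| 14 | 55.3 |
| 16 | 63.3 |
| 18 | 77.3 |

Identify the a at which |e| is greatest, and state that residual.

a = 10, e = 4

a=4: ŷ = 2.3 + 4·4 = 18.3; e = 17.3 − 18.3 = -1
a=10: ŷ = 2.3 + 4·10 = 42.3; e = 46.3 − 42.3 = 4
a=14: ŷ = 2.3 + 4·14 = 58.3; e = 55.3 − 58.3 = -3
a=16: ŷ = 2.3 + 4·16 = 66.3; e = 63.3 − 66.3 = -3
a=18: ŷ = 2.3 + 4·18 = 74.3; e = 77.3 − 74.3 = 3
Largest |e| is 4 at a = 10, residual 4.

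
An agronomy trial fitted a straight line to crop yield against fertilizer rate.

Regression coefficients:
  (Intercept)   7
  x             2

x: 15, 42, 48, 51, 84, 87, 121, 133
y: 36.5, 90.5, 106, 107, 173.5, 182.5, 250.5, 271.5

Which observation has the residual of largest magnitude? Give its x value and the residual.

x = 48, r = 3

x=15: ŷ = 7 + 2·15 = 37; r = 36.5 − 37 = -0.5
x=42: ŷ = 7 + 2·42 = 91; r = 90.5 − 91 = -0.5
x=48: ŷ = 7 + 2·48 = 103; r = 106 − 103 = 3
x=51: ŷ = 7 + 2·51 = 109; r = 107 − 109 = -2
x=84: ŷ = 7 + 2·84 = 175; r = 173.5 − 175 = -1.5
x=87: ŷ = 7 + 2·87 = 181; r = 182.5 − 181 = 1.5
x=121: ŷ = 7 + 2·121 = 249; r = 250.5 − 249 = 1.5
x=133: ŷ = 7 + 2·133 = 273; r = 271.5 − 273 = -1.5
Largest |r| is 3 at x = 48, residual 3.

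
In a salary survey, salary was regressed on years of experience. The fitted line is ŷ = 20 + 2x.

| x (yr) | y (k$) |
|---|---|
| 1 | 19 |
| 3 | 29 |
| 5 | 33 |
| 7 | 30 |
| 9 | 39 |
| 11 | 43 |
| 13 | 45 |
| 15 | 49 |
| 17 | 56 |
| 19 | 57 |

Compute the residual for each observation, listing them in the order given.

x=1: ŷ = 20 + 2·1 = 22; e = 19 − 22 = -3
x=3: ŷ = 20 + 2·3 = 26; e = 29 − 26 = 3
x=5: ŷ = 20 + 2·5 = 30; e = 33 − 30 = 3
x=7: ŷ = 20 + 2·7 = 34; e = 30 − 34 = -4
x=9: ŷ = 20 + 2·9 = 38; e = 39 − 38 = 1
x=11: ŷ = 20 + 2·11 = 42; e = 43 − 42 = 1
x=13: ŷ = 20 + 2·13 = 46; e = 45 − 46 = -1
x=15: ŷ = 20 + 2·15 = 50; e = 49 − 50 = -1
x=17: ŷ = 20 + 2·17 = 54; e = 56 − 54 = 2
x=19: ŷ = 20 + 2·19 = 58; e = 57 − 58 = -1

-3, 3, 3, -4, 1, 1, -1, -1, 2, -1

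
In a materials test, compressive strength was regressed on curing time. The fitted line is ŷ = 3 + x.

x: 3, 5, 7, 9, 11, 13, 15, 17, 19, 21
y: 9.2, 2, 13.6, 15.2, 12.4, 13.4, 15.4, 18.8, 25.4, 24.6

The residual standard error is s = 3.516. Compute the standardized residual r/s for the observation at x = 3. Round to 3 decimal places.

ŷ = 3 + 3 = 6
r = 9.2 − 6 = 3.2
r/s = 3.2 / 3.516 = 0.910

0.910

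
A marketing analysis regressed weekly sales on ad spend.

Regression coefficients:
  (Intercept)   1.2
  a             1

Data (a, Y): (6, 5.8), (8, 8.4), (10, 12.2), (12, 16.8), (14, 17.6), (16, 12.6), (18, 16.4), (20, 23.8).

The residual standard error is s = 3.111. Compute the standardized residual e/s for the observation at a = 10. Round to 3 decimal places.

0.321

Ŷ = 1.2 + 10 = 11.2
e = 12.2 − 11.2 = 1
e/s = 1 / 3.111 = 0.321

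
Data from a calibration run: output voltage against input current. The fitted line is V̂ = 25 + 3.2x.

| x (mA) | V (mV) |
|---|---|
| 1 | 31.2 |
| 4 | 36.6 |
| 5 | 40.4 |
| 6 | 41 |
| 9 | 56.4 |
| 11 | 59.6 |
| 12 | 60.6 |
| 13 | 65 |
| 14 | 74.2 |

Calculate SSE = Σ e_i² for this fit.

x=1: V̂ = 25 + 3.2·1 = 28.2; e = 31.2 − 28.2 = 3
x=4: V̂ = 25 + 3.2·4 = 37.8; e = 36.6 − 37.8 = -1.2
x=5: V̂ = 25 + 3.2·5 = 41; e = 40.4 − 41 = -0.6
x=6: V̂ = 25 + 3.2·6 = 44.2; e = 41 − 44.2 = -3.2
x=9: V̂ = 25 + 3.2·9 = 53.8; e = 56.4 − 53.8 = 2.6
x=11: V̂ = 25 + 3.2·11 = 60.2; e = 59.6 − 60.2 = -0.6
x=12: V̂ = 25 + 3.2·12 = 63.4; e = 60.6 − 63.4 = -2.8
x=13: V̂ = 25 + 3.2·13 = 66.6; e = 65 − 66.6 = -1.6
x=14: V̂ = 25 + 3.2·14 = 69.8; e = 74.2 − 69.8 = 4.4
SSE = 9 + 1.44 + 0.36 + 10.24 + 6.76 + 0.36 + 7.84 + 2.56 + 19.36 = 57.92

SSE = 57.92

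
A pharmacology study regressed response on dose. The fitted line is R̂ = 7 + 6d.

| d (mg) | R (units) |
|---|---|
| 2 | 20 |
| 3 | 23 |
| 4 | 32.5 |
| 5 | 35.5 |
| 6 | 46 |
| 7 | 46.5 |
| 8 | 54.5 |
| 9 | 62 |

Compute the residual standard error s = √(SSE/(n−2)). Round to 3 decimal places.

d=2: R̂ = 7 + 6·2 = 19; e = 20 − 19 = 1
d=3: R̂ = 7 + 6·3 = 25; e = 23 − 25 = -2
d=4: R̂ = 7 + 6·4 = 31; e = 32.5 − 31 = 1.5
d=5: R̂ = 7 + 6·5 = 37; e = 35.5 − 37 = -1.5
d=6: R̂ = 7 + 6·6 = 43; e = 46 − 43 = 3
d=7: R̂ = 7 + 6·7 = 49; e = 46.5 − 49 = -2.5
d=8: R̂ = 7 + 6·8 = 55; e = 54.5 − 55 = -0.5
d=9: R̂ = 7 + 6·9 = 61; e = 62 − 61 = 1
SSE = 1 + 4 + 2.25 + 2.25 + 9 + 6.25 + 0.25 + 1 = 26
s = √(26/6) = √4.33333 ≈ 2.082

s = 2.082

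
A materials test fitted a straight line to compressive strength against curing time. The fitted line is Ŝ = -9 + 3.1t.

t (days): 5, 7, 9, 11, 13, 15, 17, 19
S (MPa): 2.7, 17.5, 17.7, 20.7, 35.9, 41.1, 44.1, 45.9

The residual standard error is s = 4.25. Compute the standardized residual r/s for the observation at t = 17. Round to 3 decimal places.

Ŝ = -9 + 3.1·17 = 43.7
r = 44.1 − 43.7 = 0.4
r/s = 0.4 / 4.25 = 0.094

0.094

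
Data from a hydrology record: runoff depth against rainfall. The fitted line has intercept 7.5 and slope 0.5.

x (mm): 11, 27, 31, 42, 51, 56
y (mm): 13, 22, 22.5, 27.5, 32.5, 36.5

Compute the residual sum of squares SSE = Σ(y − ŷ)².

SSE = 3.5

x=11: ŷ = 7.5 + 0.5·11 = 13; r = 13 − 13 = 0
x=27: ŷ = 7.5 + 0.5·27 = 21; r = 22 − 21 = 1
x=31: ŷ = 7.5 + 0.5·31 = 23; r = 22.5 − 23 = -0.5
x=42: ŷ = 7.5 + 0.5·42 = 28.5; r = 27.5 − 28.5 = -1
x=51: ŷ = 7.5 + 0.5·51 = 33; r = 32.5 − 33 = -0.5
x=56: ŷ = 7.5 + 0.5·56 = 35.5; r = 36.5 − 35.5 = 1
SSE = 0 + 1 + 0.25 + 1 + 0.25 + 1 = 3.5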